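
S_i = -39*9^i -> [-39, -351, -3159, -28431, -255879]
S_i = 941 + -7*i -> [941, 934, 927, 920, 913]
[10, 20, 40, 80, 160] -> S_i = 10*2^i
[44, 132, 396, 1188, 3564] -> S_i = 44*3^i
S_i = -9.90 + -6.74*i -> [-9.9, -16.64, -23.38, -30.12, -36.86]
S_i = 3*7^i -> [3, 21, 147, 1029, 7203]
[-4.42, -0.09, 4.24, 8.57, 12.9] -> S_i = -4.42 + 4.33*i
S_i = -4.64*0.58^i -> [-4.64, -2.69, -1.56, -0.91, -0.53]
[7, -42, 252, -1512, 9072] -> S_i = 7*-6^i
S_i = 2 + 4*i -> [2, 6, 10, 14, 18]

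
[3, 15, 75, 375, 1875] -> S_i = 3*5^i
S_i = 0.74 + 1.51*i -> [0.74, 2.25, 3.76, 5.27, 6.78]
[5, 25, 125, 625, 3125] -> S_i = 5*5^i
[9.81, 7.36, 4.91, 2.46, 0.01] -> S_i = 9.81 + -2.45*i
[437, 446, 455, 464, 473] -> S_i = 437 + 9*i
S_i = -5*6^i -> [-5, -30, -180, -1080, -6480]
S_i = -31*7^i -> [-31, -217, -1519, -10633, -74431]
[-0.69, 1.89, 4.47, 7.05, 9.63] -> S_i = -0.69 + 2.58*i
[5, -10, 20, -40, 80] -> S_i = 5*-2^i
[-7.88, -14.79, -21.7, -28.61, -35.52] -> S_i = -7.88 + -6.91*i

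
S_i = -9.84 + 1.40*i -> [-9.84, -8.44, -7.04, -5.64, -4.24]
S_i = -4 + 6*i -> [-4, 2, 8, 14, 20]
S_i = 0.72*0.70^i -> [0.72, 0.5, 0.35, 0.25, 0.17]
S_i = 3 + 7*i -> [3, 10, 17, 24, 31]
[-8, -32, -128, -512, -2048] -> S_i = -8*4^i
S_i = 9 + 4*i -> [9, 13, 17, 21, 25]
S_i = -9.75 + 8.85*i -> [-9.75, -0.9, 7.95, 16.8, 25.65]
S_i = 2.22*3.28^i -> [2.22, 7.28, 23.88, 78.34, 256.95]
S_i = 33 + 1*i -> [33, 34, 35, 36, 37]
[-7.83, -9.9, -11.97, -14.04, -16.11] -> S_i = -7.83 + -2.07*i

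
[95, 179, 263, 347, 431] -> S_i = 95 + 84*i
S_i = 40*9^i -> [40, 360, 3240, 29160, 262440]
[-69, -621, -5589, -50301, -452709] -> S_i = -69*9^i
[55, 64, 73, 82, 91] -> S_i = 55 + 9*i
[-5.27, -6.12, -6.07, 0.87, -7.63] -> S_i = Random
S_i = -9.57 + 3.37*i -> [-9.57, -6.2, -2.83, 0.54, 3.91]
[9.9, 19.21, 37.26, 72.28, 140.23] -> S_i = 9.90*1.94^i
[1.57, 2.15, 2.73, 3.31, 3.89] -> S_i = 1.57 + 0.58*i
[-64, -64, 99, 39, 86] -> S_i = Random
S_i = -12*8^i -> [-12, -96, -768, -6144, -49152]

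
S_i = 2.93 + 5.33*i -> [2.93, 8.26, 13.59, 18.92, 24.25]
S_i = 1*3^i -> [1, 3, 9, 27, 81]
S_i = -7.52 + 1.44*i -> [-7.52, -6.08, -4.64, -3.2, -1.76]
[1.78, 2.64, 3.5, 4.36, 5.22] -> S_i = 1.78 + 0.86*i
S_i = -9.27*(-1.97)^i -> [-9.27, 18.26, -35.98, 70.87, -139.62]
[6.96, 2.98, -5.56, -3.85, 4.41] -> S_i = Random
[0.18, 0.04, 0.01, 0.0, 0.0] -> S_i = 0.18*0.24^i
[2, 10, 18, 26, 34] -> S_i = 2 + 8*i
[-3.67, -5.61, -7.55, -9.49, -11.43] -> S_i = -3.67 + -1.94*i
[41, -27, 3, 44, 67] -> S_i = Random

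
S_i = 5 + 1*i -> [5, 6, 7, 8, 9]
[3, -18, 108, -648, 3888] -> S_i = 3*-6^i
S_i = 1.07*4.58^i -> [1.07, 4.9, 22.44, 102.8, 470.81]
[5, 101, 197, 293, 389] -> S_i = 5 + 96*i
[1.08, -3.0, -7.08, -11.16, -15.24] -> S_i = 1.08 + -4.08*i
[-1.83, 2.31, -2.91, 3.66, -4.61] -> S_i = -1.83*(-1.26)^i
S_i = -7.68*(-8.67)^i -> [-7.68, 66.59, -577.3, 5005.17, -43394.79]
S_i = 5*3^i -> [5, 15, 45, 135, 405]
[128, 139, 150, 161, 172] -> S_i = 128 + 11*i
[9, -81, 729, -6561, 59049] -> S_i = 9*-9^i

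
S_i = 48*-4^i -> [48, -192, 768, -3072, 12288]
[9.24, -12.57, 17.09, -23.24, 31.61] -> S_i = 9.24*(-1.36)^i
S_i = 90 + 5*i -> [90, 95, 100, 105, 110]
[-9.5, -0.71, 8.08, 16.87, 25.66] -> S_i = -9.50 + 8.79*i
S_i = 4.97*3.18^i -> [4.97, 15.8, 50.26, 159.82, 508.24]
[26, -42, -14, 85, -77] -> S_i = Random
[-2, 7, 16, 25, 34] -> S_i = -2 + 9*i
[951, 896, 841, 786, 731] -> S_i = 951 + -55*i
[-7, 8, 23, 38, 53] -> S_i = -7 + 15*i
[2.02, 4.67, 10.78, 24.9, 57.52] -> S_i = 2.02*2.31^i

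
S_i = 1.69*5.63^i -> [1.69, 9.51, 53.57, 301.59, 1697.93]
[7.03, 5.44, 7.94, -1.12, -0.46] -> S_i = Random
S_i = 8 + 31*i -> [8, 39, 70, 101, 132]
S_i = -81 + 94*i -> [-81, 13, 107, 201, 295]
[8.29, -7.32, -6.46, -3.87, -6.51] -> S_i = Random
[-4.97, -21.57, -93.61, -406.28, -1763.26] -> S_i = -4.97*4.34^i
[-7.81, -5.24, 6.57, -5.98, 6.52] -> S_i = Random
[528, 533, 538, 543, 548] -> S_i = 528 + 5*i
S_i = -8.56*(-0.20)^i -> [-8.56, 1.71, -0.34, 0.07, -0.01]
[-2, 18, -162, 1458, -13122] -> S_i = -2*-9^i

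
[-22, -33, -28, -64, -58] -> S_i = Random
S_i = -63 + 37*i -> [-63, -26, 11, 48, 85]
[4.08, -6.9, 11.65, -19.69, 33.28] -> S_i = 4.08*(-1.69)^i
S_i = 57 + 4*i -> [57, 61, 65, 69, 73]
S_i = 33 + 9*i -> [33, 42, 51, 60, 69]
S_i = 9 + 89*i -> [9, 98, 187, 276, 365]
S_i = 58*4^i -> [58, 232, 928, 3712, 14848]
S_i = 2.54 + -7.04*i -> [2.54, -4.5, -11.54, -18.58, -25.62]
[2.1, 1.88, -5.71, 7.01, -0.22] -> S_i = Random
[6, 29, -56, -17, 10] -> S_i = Random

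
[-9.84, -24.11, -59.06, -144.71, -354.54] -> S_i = -9.84*2.45^i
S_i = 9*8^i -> [9, 72, 576, 4608, 36864]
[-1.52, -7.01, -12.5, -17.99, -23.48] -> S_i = -1.52 + -5.49*i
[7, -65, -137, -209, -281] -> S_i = 7 + -72*i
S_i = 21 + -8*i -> [21, 13, 5, -3, -11]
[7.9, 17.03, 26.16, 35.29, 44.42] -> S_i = 7.90 + 9.13*i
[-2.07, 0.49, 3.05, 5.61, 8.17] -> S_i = -2.07 + 2.56*i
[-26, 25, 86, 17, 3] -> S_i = Random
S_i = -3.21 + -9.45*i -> [-3.21, -12.66, -22.11, -31.56, -41.01]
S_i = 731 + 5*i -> [731, 736, 741, 746, 751]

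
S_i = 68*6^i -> [68, 408, 2448, 14688, 88128]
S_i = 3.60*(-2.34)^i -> [3.6, -8.42, 19.71, -46.13, 107.94]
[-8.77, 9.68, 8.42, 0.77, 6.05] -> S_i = Random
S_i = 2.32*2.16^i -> [2.32, 5.01, 10.82, 23.38, 50.5]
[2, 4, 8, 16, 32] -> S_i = 2*2^i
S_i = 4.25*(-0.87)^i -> [4.25, -3.7, 3.22, -2.8, 2.43]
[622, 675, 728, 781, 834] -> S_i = 622 + 53*i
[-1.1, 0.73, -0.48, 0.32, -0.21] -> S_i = -1.10*(-0.66)^i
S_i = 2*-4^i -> [2, -8, 32, -128, 512]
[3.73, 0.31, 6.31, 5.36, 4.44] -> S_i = Random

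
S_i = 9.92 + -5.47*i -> [9.92, 4.45, -1.02, -6.49, -11.96]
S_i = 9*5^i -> [9, 45, 225, 1125, 5625]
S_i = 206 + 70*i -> [206, 276, 346, 416, 486]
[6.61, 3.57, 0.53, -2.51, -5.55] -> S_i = 6.61 + -3.04*i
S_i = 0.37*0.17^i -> [0.37, 0.06, 0.01, 0.0, 0.0]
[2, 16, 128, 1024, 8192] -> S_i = 2*8^i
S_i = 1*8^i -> [1, 8, 64, 512, 4096]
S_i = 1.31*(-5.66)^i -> [1.31, -7.41, 41.97, -237.53, 1344.43]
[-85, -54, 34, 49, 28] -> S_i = Random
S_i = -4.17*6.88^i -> [-4.17, -28.69, -197.38, -1358.01, -9343.07]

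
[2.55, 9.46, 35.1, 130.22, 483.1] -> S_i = 2.55*3.71^i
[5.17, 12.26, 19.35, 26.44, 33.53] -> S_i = 5.17 + 7.09*i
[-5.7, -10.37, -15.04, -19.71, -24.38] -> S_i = -5.70 + -4.67*i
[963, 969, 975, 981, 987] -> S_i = 963 + 6*i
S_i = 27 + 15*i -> [27, 42, 57, 72, 87]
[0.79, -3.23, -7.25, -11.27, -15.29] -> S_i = 0.79 + -4.02*i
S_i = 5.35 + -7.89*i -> [5.35, -2.54, -10.43, -18.32, -26.21]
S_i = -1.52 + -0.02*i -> [-1.52, -1.54, -1.56, -1.58, -1.6]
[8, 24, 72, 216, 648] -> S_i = 8*3^i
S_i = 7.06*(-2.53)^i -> [7.06, -17.86, 45.19, -114.33, 289.26]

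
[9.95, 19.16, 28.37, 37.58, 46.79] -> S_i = 9.95 + 9.21*i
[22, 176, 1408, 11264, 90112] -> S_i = 22*8^i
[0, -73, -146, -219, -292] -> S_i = 0 + -73*i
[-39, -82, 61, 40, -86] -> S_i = Random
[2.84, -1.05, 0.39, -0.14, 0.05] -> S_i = 2.84*(-0.37)^i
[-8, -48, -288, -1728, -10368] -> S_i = -8*6^i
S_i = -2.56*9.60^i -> [-2.56, -24.58, -235.93, -2264.92, -21743.27]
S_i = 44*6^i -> [44, 264, 1584, 9504, 57024]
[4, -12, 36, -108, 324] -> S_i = 4*-3^i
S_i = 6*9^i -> [6, 54, 486, 4374, 39366]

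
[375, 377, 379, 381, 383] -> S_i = 375 + 2*i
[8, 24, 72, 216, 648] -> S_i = 8*3^i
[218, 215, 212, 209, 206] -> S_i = 218 + -3*i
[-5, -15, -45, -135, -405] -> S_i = -5*3^i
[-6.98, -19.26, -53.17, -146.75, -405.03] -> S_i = -6.98*2.76^i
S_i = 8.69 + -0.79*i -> [8.69, 7.9, 7.11, 6.32, 5.53]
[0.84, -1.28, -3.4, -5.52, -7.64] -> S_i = 0.84 + -2.12*i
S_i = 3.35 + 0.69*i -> [3.35, 4.04, 4.73, 5.42, 6.11]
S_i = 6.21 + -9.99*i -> [6.21, -3.78, -13.77, -23.76, -33.75]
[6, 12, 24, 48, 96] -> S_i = 6*2^i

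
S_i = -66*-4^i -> [-66, 264, -1056, 4224, -16896]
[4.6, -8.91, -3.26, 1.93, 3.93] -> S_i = Random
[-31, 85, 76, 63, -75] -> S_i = Random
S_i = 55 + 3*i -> [55, 58, 61, 64, 67]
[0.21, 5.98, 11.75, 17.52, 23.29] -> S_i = 0.21 + 5.77*i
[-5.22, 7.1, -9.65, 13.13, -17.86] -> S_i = -5.22*(-1.36)^i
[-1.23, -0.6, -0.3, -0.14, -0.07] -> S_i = -1.23*0.49^i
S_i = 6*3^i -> [6, 18, 54, 162, 486]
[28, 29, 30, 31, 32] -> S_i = 28 + 1*i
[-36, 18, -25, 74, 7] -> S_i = Random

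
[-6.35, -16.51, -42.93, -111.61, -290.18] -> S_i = -6.35*2.60^i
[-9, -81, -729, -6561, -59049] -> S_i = -9*9^i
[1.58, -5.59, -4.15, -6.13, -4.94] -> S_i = Random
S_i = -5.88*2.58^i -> [-5.88, -15.17, -39.14, -100.98, -260.53]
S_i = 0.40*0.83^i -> [0.4, 0.33, 0.28, 0.23, 0.19]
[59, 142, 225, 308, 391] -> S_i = 59 + 83*i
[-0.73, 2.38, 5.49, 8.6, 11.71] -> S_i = -0.73 + 3.11*i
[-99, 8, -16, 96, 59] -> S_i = Random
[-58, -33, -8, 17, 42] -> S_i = -58 + 25*i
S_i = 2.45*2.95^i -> [2.45, 7.23, 21.32, 62.9, 185.55]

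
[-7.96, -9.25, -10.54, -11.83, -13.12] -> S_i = -7.96 + -1.29*i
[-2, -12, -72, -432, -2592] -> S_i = -2*6^i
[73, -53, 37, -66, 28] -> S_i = Random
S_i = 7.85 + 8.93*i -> [7.85, 16.78, 25.71, 34.64, 43.57]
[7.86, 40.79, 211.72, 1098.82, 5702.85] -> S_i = 7.86*5.19^i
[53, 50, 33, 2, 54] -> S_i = Random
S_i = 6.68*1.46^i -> [6.68, 9.75, 14.24, 20.79, 30.35]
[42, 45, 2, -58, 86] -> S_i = Random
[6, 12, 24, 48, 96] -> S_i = 6*2^i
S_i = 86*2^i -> [86, 172, 344, 688, 1376]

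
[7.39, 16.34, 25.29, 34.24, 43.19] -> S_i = 7.39 + 8.95*i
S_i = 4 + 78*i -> [4, 82, 160, 238, 316]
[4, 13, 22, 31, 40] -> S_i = 4 + 9*i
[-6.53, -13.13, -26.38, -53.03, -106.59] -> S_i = -6.53*2.01^i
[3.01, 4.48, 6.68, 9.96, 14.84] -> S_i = 3.01*1.49^i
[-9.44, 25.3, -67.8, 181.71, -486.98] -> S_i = -9.44*(-2.68)^i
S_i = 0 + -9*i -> [0, -9, -18, -27, -36]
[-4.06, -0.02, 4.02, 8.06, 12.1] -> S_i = -4.06 + 4.04*i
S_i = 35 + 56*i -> [35, 91, 147, 203, 259]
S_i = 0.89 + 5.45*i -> [0.89, 6.34, 11.79, 17.24, 22.69]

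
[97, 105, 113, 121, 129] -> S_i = 97 + 8*i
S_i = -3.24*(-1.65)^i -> [-3.24, 5.35, -8.82, 14.55, -24.01]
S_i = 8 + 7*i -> [8, 15, 22, 29, 36]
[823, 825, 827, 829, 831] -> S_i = 823 + 2*i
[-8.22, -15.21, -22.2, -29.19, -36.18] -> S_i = -8.22 + -6.99*i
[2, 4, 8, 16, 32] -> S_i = 2*2^i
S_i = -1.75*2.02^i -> [-1.75, -3.54, -7.14, -14.42, -29.14]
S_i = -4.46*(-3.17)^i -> [-4.46, 14.14, -44.82, 142.07, -450.37]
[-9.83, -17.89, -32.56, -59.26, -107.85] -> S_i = -9.83*1.82^i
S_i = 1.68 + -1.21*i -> [1.68, 0.47, -0.74, -1.95, -3.16]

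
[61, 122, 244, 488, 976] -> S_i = 61*2^i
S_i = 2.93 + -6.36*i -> [2.93, -3.43, -9.79, -16.15, -22.51]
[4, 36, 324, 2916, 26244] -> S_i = 4*9^i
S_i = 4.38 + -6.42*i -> [4.38, -2.04, -8.46, -14.88, -21.3]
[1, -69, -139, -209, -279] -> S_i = 1 + -70*i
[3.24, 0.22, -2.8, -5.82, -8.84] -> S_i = 3.24 + -3.02*i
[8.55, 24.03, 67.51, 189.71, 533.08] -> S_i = 8.55*2.81^i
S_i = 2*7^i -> [2, 14, 98, 686, 4802]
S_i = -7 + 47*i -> [-7, 40, 87, 134, 181]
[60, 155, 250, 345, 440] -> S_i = 60 + 95*i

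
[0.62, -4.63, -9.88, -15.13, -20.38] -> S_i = 0.62 + -5.25*i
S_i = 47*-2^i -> [47, -94, 188, -376, 752]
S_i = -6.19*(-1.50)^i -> [-6.19, 9.28, -13.93, 20.89, -31.34]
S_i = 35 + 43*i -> [35, 78, 121, 164, 207]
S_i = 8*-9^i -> [8, -72, 648, -5832, 52488]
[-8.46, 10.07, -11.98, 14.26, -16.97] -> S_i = -8.46*(-1.19)^i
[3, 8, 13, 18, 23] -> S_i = 3 + 5*i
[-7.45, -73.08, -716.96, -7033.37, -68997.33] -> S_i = -7.45*9.81^i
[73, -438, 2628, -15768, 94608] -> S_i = 73*-6^i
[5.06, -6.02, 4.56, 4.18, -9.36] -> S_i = Random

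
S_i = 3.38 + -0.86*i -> [3.38, 2.52, 1.66, 0.8, -0.06]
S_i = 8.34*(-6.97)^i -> [8.34, -58.13, 405.16, -2824.0, 19683.27]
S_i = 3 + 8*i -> [3, 11, 19, 27, 35]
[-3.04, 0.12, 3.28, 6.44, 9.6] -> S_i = -3.04 + 3.16*i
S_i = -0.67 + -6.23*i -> [-0.67, -6.9, -13.13, -19.36, -25.59]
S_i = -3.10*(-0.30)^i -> [-3.1, 0.93, -0.28, 0.08, -0.03]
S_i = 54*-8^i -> [54, -432, 3456, -27648, 221184]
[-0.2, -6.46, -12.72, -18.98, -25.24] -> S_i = -0.20 + -6.26*i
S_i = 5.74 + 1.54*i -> [5.74, 7.28, 8.82, 10.36, 11.9]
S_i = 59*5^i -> [59, 295, 1475, 7375, 36875]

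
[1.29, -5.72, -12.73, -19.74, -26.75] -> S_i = 1.29 + -7.01*i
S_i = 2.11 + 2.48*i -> [2.11, 4.59, 7.07, 9.55, 12.03]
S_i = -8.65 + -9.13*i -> [-8.65, -17.78, -26.91, -36.04, -45.17]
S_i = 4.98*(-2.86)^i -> [4.98, -14.24, 40.73, -116.5, 333.19]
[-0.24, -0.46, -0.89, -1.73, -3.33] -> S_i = -0.24*1.93^i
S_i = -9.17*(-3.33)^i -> [-9.17, 30.54, -101.69, 338.61, -1127.58]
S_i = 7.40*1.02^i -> [7.4, 7.55, 7.7, 7.85, 8.01]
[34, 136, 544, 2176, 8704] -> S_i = 34*4^i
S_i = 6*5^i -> [6, 30, 150, 750, 3750]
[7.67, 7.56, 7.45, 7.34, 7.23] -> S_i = 7.67 + -0.11*i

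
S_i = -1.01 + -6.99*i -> [-1.01, -8.0, -14.99, -21.98, -28.97]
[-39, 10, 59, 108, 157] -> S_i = -39 + 49*i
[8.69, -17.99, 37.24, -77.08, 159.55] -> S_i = 8.69*(-2.07)^i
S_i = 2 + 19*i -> [2, 21, 40, 59, 78]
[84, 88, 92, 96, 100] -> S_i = 84 + 4*i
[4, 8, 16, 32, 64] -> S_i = 4*2^i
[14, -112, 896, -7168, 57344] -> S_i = 14*-8^i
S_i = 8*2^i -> [8, 16, 32, 64, 128]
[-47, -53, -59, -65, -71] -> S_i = -47 + -6*i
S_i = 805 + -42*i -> [805, 763, 721, 679, 637]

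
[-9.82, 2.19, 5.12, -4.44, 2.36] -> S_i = Random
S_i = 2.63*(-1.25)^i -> [2.63, -3.29, 4.11, -5.14, 6.42]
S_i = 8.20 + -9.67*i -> [8.2, -1.47, -11.14, -20.81, -30.48]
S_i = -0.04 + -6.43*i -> [-0.04, -6.47, -12.9, -19.33, -25.76]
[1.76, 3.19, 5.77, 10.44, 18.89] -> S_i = 1.76*1.81^i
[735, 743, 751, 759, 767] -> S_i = 735 + 8*i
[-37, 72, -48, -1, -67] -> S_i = Random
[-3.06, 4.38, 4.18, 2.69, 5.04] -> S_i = Random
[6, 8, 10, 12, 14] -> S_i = 6 + 2*i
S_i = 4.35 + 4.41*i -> [4.35, 8.76, 13.17, 17.58, 21.99]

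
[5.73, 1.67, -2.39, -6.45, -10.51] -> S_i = 5.73 + -4.06*i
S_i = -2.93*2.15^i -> [-2.93, -6.3, -13.54, -29.12, -62.61]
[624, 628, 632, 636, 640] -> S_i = 624 + 4*i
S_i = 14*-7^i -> [14, -98, 686, -4802, 33614]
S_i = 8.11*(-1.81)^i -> [8.11, -14.68, 26.57, -48.09, 87.04]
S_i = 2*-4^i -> [2, -8, 32, -128, 512]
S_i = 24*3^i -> [24, 72, 216, 648, 1944]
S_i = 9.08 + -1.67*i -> [9.08, 7.41, 5.74, 4.07, 2.4]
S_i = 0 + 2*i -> [0, 2, 4, 6, 8]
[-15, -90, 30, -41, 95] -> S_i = Random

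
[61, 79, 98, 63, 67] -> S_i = Random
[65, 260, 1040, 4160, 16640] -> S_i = 65*4^i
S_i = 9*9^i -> [9, 81, 729, 6561, 59049]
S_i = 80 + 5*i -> [80, 85, 90, 95, 100]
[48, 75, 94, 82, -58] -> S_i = Random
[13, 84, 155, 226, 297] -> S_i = 13 + 71*i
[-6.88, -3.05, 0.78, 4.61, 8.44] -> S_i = -6.88 + 3.83*i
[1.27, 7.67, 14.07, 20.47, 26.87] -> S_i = 1.27 + 6.40*i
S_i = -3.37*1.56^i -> [-3.37, -5.26, -8.2, -12.79, -19.96]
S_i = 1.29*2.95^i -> [1.29, 3.81, 11.23, 33.12, 97.7]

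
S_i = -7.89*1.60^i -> [-7.89, -12.62, -20.2, -32.32, -51.71]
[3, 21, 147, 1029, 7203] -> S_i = 3*7^i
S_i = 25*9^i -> [25, 225, 2025, 18225, 164025]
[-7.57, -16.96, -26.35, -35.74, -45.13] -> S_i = -7.57 + -9.39*i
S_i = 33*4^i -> [33, 132, 528, 2112, 8448]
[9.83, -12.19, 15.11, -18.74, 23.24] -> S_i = 9.83*(-1.24)^i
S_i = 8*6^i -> [8, 48, 288, 1728, 10368]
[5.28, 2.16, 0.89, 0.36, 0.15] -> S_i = 5.28*0.41^i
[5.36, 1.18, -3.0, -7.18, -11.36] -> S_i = 5.36 + -4.18*i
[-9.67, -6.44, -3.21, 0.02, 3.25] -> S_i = -9.67 + 3.23*i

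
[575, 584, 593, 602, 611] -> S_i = 575 + 9*i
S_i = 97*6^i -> [97, 582, 3492, 20952, 125712]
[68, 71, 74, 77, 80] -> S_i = 68 + 3*i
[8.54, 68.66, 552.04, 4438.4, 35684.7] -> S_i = 8.54*8.04^i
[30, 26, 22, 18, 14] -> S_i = 30 + -4*i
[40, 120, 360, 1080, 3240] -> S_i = 40*3^i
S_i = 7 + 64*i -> [7, 71, 135, 199, 263]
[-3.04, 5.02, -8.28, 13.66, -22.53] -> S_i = -3.04*(-1.65)^i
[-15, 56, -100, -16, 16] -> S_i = Random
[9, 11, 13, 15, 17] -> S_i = 9 + 2*i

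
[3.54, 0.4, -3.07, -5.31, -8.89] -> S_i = Random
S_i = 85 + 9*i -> [85, 94, 103, 112, 121]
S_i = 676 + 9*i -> [676, 685, 694, 703, 712]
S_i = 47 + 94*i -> [47, 141, 235, 329, 423]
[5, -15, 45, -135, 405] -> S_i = 5*-3^i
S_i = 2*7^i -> [2, 14, 98, 686, 4802]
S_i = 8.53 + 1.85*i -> [8.53, 10.38, 12.23, 14.08, 15.93]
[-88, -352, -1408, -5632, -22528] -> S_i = -88*4^i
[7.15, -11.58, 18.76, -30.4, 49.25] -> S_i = 7.15*(-1.62)^i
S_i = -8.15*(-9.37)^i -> [-8.15, 76.37, -715.54, 6704.65, -62822.61]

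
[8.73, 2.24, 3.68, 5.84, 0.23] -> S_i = Random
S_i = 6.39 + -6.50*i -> [6.39, -0.11, -6.61, -13.11, -19.61]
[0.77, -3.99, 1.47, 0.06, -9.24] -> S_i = Random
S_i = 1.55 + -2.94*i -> [1.55, -1.39, -4.33, -7.27, -10.21]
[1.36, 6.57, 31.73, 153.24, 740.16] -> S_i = 1.36*4.83^i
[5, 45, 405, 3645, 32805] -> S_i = 5*9^i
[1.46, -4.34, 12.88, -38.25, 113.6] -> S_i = 1.46*(-2.97)^i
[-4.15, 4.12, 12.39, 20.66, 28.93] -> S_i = -4.15 + 8.27*i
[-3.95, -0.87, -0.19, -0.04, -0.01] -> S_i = -3.95*0.22^i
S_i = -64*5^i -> [-64, -320, -1600, -8000, -40000]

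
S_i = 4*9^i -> [4, 36, 324, 2916, 26244]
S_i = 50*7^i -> [50, 350, 2450, 17150, 120050]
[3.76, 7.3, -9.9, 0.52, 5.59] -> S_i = Random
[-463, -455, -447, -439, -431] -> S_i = -463 + 8*i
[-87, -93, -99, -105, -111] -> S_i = -87 + -6*i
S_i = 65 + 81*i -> [65, 146, 227, 308, 389]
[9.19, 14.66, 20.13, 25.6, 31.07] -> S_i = 9.19 + 5.47*i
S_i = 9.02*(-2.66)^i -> [9.02, -23.99, 63.82, -169.77, 451.58]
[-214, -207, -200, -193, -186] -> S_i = -214 + 7*i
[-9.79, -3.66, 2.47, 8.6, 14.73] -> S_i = -9.79 + 6.13*i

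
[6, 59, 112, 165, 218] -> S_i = 6 + 53*i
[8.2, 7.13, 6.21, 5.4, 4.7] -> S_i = 8.20*0.87^i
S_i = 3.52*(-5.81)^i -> [3.52, -20.45, 118.82, -690.35, 4010.95]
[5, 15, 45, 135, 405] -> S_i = 5*3^i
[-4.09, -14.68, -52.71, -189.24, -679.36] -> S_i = -4.09*3.59^i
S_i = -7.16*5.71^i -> [-7.16, -40.88, -233.45, -1332.97, -7611.28]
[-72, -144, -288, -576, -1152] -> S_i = -72*2^i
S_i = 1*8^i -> [1, 8, 64, 512, 4096]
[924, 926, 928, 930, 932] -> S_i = 924 + 2*i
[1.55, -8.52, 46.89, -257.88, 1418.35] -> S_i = 1.55*(-5.50)^i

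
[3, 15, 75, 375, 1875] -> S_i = 3*5^i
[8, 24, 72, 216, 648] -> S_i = 8*3^i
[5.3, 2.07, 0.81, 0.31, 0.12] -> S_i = 5.30*0.39^i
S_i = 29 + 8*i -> [29, 37, 45, 53, 61]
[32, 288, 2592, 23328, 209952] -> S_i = 32*9^i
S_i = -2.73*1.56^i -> [-2.73, -4.26, -6.64, -10.36, -16.17]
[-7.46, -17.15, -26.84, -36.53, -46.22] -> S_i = -7.46 + -9.69*i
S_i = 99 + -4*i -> [99, 95, 91, 87, 83]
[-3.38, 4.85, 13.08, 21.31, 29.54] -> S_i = -3.38 + 8.23*i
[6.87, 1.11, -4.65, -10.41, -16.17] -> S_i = 6.87 + -5.76*i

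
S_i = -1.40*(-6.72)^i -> [-1.4, 9.41, -63.22, 424.85, -2854.99]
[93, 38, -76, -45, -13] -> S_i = Random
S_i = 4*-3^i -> [4, -12, 36, -108, 324]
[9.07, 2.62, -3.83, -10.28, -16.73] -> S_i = 9.07 + -6.45*i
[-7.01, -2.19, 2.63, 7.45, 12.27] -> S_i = -7.01 + 4.82*i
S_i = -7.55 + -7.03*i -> [-7.55, -14.58, -21.61, -28.64, -35.67]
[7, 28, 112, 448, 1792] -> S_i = 7*4^i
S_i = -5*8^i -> [-5, -40, -320, -2560, -20480]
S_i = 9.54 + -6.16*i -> [9.54, 3.38, -2.78, -8.94, -15.1]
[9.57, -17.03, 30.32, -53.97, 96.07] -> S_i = 9.57*(-1.78)^i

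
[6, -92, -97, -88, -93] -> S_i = Random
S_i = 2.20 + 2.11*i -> [2.2, 4.31, 6.42, 8.53, 10.64]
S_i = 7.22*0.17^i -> [7.22, 1.23, 0.21, 0.04, 0.01]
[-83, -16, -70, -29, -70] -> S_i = Random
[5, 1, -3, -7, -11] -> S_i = 5 + -4*i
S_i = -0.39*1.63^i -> [-0.39, -0.64, -1.04, -1.69, -2.75]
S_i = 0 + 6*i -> [0, 6, 12, 18, 24]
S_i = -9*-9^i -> [-9, 81, -729, 6561, -59049]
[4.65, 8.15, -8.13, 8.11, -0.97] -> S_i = Random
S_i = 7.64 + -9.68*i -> [7.64, -2.04, -11.72, -21.4, -31.08]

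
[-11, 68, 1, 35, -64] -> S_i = Random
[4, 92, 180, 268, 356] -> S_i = 4 + 88*i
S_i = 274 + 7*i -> [274, 281, 288, 295, 302]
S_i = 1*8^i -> [1, 8, 64, 512, 4096]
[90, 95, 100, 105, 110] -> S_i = 90 + 5*i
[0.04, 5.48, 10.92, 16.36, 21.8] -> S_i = 0.04 + 5.44*i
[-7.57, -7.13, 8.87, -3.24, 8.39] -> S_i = Random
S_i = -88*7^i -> [-88, -616, -4312, -30184, -211288]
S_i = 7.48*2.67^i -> [7.48, 19.97, 53.32, 142.38, 380.14]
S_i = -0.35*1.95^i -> [-0.35, -0.68, -1.33, -2.6, -5.06]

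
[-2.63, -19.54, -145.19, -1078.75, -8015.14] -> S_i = -2.63*7.43^i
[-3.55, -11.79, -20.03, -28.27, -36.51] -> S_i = -3.55 + -8.24*i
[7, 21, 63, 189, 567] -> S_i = 7*3^i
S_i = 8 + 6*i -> [8, 14, 20, 26, 32]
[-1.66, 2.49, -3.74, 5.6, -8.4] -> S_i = -1.66*(-1.50)^i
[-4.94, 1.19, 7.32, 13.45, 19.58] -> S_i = -4.94 + 6.13*i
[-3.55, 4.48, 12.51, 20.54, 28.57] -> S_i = -3.55 + 8.03*i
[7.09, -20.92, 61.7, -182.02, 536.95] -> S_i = 7.09*(-2.95)^i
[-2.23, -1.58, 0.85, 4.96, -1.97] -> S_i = Random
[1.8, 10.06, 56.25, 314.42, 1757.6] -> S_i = 1.80*5.59^i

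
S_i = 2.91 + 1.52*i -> [2.91, 4.43, 5.95, 7.47, 8.99]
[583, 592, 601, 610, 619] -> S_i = 583 + 9*i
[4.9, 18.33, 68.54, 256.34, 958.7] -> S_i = 4.90*3.74^i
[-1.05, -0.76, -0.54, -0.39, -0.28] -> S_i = -1.05*0.72^i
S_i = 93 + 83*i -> [93, 176, 259, 342, 425]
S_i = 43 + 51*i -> [43, 94, 145, 196, 247]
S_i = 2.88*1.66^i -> [2.88, 4.78, 7.94, 13.17, 21.87]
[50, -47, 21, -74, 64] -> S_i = Random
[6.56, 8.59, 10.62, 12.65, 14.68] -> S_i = 6.56 + 2.03*i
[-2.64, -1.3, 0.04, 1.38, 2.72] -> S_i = -2.64 + 1.34*i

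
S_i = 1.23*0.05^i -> [1.23, 0.06, 0.0, 0.0, 0.0]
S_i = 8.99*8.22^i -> [8.99, 73.9, 607.44, 4993.16, 41043.74]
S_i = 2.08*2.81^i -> [2.08, 5.84, 16.42, 46.15, 129.68]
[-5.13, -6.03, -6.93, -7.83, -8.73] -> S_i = -5.13 + -0.90*i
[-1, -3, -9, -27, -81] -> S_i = -1*3^i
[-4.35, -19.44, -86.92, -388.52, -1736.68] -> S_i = -4.35*4.47^i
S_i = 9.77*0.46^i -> [9.77, 4.49, 2.07, 0.95, 0.44]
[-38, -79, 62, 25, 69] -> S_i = Random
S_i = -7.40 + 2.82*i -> [-7.4, -4.58, -1.76, 1.06, 3.88]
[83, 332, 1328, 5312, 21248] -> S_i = 83*4^i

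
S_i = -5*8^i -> [-5, -40, -320, -2560, -20480]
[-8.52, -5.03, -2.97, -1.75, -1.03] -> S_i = -8.52*0.59^i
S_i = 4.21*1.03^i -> [4.21, 4.34, 4.47, 4.6, 4.74]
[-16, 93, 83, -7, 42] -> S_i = Random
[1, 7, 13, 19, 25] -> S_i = 1 + 6*i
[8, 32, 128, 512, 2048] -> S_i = 8*4^i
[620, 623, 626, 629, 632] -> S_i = 620 + 3*i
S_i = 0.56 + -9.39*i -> [0.56, -8.83, -18.22, -27.61, -37.0]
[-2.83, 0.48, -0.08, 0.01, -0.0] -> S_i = -2.83*(-0.17)^i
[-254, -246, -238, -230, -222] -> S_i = -254 + 8*i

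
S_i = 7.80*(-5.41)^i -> [7.8, -42.2, 228.29, -1235.06, 6681.65]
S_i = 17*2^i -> [17, 34, 68, 136, 272]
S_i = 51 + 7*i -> [51, 58, 65, 72, 79]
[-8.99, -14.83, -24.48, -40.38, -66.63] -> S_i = -8.99*1.65^i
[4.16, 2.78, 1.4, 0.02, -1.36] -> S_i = 4.16 + -1.38*i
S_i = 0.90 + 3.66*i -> [0.9, 4.56, 8.22, 11.88, 15.54]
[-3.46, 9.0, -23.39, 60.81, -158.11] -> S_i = -3.46*(-2.60)^i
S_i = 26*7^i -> [26, 182, 1274, 8918, 62426]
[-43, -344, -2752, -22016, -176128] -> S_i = -43*8^i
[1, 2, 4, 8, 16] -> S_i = 1*2^i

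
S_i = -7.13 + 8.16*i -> [-7.13, 1.03, 9.19, 17.35, 25.51]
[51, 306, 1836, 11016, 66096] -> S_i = 51*6^i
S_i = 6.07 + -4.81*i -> [6.07, 1.26, -3.55, -8.36, -13.17]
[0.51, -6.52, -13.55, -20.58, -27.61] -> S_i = 0.51 + -7.03*i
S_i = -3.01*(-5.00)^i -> [-3.01, 15.05, -75.25, 376.25, -1881.25]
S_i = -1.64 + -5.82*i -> [-1.64, -7.46, -13.28, -19.1, -24.92]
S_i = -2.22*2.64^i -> [-2.22, -5.86, -15.47, -40.85, -107.84]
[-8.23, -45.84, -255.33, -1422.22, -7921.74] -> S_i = -8.23*5.57^i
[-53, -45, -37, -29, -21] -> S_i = -53 + 8*i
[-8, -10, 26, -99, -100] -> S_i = Random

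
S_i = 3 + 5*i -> [3, 8, 13, 18, 23]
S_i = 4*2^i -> [4, 8, 16, 32, 64]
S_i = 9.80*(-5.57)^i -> [9.8, -54.59, 304.04, -1693.53, 9432.94]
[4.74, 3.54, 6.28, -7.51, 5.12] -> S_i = Random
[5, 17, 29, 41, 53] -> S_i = 5 + 12*i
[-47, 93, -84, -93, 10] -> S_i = Random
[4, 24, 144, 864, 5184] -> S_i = 4*6^i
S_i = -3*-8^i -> [-3, 24, -192, 1536, -12288]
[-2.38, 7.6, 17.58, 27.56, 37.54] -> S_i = -2.38 + 9.98*i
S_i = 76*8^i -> [76, 608, 4864, 38912, 311296]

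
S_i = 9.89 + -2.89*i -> [9.89, 7.0, 4.11, 1.22, -1.67]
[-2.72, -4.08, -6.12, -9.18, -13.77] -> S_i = -2.72*1.50^i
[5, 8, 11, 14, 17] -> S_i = 5 + 3*i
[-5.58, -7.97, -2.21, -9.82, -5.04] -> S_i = Random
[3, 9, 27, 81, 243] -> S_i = 3*3^i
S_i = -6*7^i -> [-6, -42, -294, -2058, -14406]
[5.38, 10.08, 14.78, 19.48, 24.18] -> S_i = 5.38 + 4.70*i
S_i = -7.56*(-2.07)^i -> [-7.56, 15.65, -32.39, 67.06, -138.8]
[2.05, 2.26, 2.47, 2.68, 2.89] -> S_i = 2.05 + 0.21*i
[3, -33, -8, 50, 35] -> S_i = Random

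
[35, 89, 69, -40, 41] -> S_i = Random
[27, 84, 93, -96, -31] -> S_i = Random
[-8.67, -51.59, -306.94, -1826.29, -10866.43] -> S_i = -8.67*5.95^i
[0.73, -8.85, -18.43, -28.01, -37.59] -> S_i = 0.73 + -9.58*i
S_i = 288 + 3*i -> [288, 291, 294, 297, 300]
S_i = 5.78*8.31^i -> [5.78, 48.03, 399.14, 3316.89, 27563.35]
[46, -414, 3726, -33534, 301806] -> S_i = 46*-9^i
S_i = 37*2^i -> [37, 74, 148, 296, 592]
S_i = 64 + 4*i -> [64, 68, 72, 76, 80]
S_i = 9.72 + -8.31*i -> [9.72, 1.41, -6.9, -15.21, -23.52]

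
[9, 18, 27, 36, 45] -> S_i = 9 + 9*i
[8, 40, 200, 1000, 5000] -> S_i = 8*5^i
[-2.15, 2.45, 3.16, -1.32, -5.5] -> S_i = Random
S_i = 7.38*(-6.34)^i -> [7.38, -46.79, 296.64, -1880.72, 11923.76]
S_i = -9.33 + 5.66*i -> [-9.33, -3.67, 1.99, 7.65, 13.31]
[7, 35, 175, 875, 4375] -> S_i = 7*5^i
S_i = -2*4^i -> [-2, -8, -32, -128, -512]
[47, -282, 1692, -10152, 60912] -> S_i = 47*-6^i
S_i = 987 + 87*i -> [987, 1074, 1161, 1248, 1335]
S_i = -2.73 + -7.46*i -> [-2.73, -10.19, -17.65, -25.11, -32.57]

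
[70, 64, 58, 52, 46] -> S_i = 70 + -6*i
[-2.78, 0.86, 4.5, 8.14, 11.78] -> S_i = -2.78 + 3.64*i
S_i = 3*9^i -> [3, 27, 243, 2187, 19683]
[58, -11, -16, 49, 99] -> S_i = Random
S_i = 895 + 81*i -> [895, 976, 1057, 1138, 1219]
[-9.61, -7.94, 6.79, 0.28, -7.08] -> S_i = Random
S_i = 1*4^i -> [1, 4, 16, 64, 256]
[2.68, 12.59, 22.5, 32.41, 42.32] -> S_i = 2.68 + 9.91*i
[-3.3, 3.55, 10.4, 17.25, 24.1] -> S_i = -3.30 + 6.85*i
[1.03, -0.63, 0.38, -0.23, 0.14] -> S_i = 1.03*(-0.61)^i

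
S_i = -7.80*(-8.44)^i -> [-7.8, 65.83, -555.62, 4689.45, -39578.96]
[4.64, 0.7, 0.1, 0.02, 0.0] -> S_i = 4.64*0.15^i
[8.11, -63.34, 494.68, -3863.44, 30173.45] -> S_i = 8.11*(-7.81)^i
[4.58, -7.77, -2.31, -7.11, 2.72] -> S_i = Random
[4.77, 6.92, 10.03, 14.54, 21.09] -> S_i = 4.77*1.45^i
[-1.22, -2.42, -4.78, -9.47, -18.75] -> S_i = -1.22*1.98^i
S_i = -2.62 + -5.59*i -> [-2.62, -8.21, -13.8, -19.39, -24.98]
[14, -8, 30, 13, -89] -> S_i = Random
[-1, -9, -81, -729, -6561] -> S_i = -1*9^i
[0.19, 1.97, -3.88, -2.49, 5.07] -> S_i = Random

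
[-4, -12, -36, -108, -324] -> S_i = -4*3^i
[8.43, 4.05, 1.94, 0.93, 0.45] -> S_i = 8.43*0.48^i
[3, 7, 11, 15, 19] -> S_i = 3 + 4*i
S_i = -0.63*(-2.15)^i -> [-0.63, 1.35, -2.91, 6.26, -13.46]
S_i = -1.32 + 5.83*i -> [-1.32, 4.51, 10.34, 16.17, 22.0]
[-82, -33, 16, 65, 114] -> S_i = -82 + 49*i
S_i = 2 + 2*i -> [2, 4, 6, 8, 10]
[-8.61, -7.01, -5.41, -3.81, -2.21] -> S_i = -8.61 + 1.60*i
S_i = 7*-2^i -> [7, -14, 28, -56, 112]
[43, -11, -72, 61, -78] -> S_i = Random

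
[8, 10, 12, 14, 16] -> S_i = 8 + 2*i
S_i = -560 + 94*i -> [-560, -466, -372, -278, -184]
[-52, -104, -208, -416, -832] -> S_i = -52*2^i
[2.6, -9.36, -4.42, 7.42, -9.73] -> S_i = Random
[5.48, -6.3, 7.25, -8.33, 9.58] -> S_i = 5.48*(-1.15)^i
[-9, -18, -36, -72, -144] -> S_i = -9*2^i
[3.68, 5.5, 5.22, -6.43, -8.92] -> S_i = Random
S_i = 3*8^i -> [3, 24, 192, 1536, 12288]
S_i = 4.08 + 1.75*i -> [4.08, 5.83, 7.58, 9.33, 11.08]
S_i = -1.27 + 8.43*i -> [-1.27, 7.16, 15.59, 24.02, 32.45]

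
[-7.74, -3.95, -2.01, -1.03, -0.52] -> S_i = -7.74*0.51^i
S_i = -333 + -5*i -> [-333, -338, -343, -348, -353]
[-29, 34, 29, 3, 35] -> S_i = Random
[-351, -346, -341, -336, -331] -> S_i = -351 + 5*i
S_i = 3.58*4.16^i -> [3.58, 14.89, 61.95, 257.73, 1072.15]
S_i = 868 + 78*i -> [868, 946, 1024, 1102, 1180]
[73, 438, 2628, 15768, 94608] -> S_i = 73*6^i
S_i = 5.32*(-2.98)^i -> [5.32, -15.85, 47.24, -140.79, 419.54]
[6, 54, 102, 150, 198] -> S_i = 6 + 48*i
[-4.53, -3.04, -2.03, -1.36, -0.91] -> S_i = -4.53*0.67^i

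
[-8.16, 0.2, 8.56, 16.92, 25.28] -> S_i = -8.16 + 8.36*i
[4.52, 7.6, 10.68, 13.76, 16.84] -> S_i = 4.52 + 3.08*i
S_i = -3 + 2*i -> [-3, -1, 1, 3, 5]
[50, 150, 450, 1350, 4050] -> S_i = 50*3^i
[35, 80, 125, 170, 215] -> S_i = 35 + 45*i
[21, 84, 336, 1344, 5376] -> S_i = 21*4^i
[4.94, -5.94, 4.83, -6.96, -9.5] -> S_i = Random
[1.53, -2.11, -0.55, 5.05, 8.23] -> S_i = Random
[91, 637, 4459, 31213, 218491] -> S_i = 91*7^i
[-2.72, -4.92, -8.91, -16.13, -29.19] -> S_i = -2.72*1.81^i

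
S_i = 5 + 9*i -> [5, 14, 23, 32, 41]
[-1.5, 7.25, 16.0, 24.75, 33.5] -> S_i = -1.50 + 8.75*i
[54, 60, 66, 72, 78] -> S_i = 54 + 6*i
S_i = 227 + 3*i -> [227, 230, 233, 236, 239]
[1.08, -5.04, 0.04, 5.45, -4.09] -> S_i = Random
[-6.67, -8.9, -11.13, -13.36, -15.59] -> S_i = -6.67 + -2.23*i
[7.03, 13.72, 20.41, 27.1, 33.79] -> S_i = 7.03 + 6.69*i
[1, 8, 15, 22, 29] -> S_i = 1 + 7*i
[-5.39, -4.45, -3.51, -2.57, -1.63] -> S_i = -5.39 + 0.94*i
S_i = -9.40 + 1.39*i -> [-9.4, -8.01, -6.62, -5.23, -3.84]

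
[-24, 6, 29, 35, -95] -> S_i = Random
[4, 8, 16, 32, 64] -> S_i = 4*2^i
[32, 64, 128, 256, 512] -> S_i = 32*2^i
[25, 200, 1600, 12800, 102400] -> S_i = 25*8^i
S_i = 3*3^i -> [3, 9, 27, 81, 243]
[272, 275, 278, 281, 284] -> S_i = 272 + 3*i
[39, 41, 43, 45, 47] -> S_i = 39 + 2*i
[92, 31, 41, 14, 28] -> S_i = Random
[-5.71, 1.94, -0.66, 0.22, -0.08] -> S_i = -5.71*(-0.34)^i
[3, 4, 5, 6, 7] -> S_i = 3 + 1*i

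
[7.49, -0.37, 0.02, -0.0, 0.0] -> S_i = 7.49*(-0.05)^i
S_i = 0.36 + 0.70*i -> [0.36, 1.06, 1.76, 2.46, 3.16]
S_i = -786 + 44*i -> [-786, -742, -698, -654, -610]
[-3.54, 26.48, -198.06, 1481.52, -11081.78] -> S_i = -3.54*(-7.48)^i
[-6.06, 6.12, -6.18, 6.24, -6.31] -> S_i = -6.06*(-1.01)^i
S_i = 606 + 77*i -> [606, 683, 760, 837, 914]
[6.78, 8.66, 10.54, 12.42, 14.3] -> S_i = 6.78 + 1.88*i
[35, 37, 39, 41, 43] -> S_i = 35 + 2*i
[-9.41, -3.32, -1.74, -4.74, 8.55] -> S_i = Random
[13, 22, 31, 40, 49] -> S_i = 13 + 9*i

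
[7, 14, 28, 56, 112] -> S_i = 7*2^i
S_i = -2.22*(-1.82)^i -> [-2.22, 4.04, -7.35, 13.38, -24.36]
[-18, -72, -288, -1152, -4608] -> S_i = -18*4^i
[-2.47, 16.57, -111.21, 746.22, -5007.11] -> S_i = -2.47*(-6.71)^i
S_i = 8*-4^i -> [8, -32, 128, -512, 2048]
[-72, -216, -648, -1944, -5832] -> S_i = -72*3^i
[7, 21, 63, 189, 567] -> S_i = 7*3^i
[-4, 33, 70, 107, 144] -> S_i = -4 + 37*i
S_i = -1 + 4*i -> [-1, 3, 7, 11, 15]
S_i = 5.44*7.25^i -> [5.44, 39.44, 285.94, 2073.06, 15029.72]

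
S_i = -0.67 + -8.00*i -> [-0.67, -8.67, -16.67, -24.67, -32.67]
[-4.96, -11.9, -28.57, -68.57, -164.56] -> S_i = -4.96*2.40^i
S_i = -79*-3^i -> [-79, 237, -711, 2133, -6399]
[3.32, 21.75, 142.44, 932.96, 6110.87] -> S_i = 3.32*6.55^i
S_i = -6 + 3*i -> [-6, -3, 0, 3, 6]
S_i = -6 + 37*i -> [-6, 31, 68, 105, 142]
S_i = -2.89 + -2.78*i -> [-2.89, -5.67, -8.45, -11.23, -14.01]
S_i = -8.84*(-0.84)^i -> [-8.84, 7.43, -6.24, 5.24, -4.4]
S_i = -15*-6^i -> [-15, 90, -540, 3240, -19440]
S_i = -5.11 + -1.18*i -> [-5.11, -6.29, -7.47, -8.65, -9.83]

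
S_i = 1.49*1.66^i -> [1.49, 2.47, 4.11, 6.82, 11.31]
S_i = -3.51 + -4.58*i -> [-3.51, -8.09, -12.67, -17.25, -21.83]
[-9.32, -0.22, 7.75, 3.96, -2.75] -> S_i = Random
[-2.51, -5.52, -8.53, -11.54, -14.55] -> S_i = -2.51 + -3.01*i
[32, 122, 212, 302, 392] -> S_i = 32 + 90*i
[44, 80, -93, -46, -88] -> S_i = Random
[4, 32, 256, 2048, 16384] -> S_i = 4*8^i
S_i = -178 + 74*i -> [-178, -104, -30, 44, 118]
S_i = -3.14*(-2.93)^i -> [-3.14, 9.2, -26.96, 78.98, -231.42]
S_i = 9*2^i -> [9, 18, 36, 72, 144]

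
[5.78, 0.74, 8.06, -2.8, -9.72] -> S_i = Random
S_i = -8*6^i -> [-8, -48, -288, -1728, -10368]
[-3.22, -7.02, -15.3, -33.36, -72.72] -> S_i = -3.22*2.18^i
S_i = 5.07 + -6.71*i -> [5.07, -1.64, -8.35, -15.06, -21.77]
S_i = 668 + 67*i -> [668, 735, 802, 869, 936]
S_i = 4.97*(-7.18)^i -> [4.97, -35.68, 256.22, -1839.63, 13208.52]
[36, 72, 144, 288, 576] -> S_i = 36*2^i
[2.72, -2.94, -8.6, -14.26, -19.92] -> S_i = 2.72 + -5.66*i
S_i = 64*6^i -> [64, 384, 2304, 13824, 82944]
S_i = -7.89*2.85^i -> [-7.89, -22.49, -64.09, -182.65, -520.54]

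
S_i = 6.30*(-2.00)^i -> [6.3, -12.6, 25.2, -50.4, 100.8]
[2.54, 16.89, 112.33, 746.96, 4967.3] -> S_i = 2.54*6.65^i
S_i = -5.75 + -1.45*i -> [-5.75, -7.2, -8.65, -10.1, -11.55]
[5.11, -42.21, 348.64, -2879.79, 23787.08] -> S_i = 5.11*(-8.26)^i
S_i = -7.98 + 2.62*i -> [-7.98, -5.36, -2.74, -0.12, 2.5]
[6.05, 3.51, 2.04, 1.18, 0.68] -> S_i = 6.05*0.58^i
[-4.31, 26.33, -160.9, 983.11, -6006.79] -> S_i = -4.31*(-6.11)^i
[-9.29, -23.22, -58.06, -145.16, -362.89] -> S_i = -9.29*2.50^i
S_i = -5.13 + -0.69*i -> [-5.13, -5.82, -6.51, -7.2, -7.89]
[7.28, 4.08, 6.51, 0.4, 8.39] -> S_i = Random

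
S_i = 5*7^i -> [5, 35, 245, 1715, 12005]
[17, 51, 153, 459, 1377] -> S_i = 17*3^i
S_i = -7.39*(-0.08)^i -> [-7.39, 0.59, -0.05, 0.0, -0.0]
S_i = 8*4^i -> [8, 32, 128, 512, 2048]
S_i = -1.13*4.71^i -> [-1.13, -5.32, -25.07, -118.07, -556.11]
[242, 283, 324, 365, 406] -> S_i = 242 + 41*i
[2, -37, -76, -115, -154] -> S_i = 2 + -39*i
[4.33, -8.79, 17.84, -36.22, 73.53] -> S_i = 4.33*(-2.03)^i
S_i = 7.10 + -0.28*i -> [7.1, 6.82, 6.54, 6.26, 5.98]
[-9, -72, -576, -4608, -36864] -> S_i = -9*8^i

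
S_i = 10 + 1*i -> [10, 11, 12, 13, 14]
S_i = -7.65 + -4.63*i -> [-7.65, -12.28, -16.91, -21.54, -26.17]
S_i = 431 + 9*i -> [431, 440, 449, 458, 467]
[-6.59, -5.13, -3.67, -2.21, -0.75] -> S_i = -6.59 + 1.46*i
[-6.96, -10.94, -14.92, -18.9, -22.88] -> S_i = -6.96 + -3.98*i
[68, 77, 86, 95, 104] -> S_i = 68 + 9*i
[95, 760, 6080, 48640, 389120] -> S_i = 95*8^i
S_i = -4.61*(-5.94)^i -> [-4.61, 27.38, -162.66, 966.18, -5739.14]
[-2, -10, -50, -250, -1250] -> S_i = -2*5^i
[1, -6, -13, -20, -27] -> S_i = 1 + -7*i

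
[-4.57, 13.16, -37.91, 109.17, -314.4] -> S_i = -4.57*(-2.88)^i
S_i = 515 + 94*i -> [515, 609, 703, 797, 891]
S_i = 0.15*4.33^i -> [0.15, 0.65, 2.81, 12.18, 52.73]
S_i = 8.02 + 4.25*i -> [8.02, 12.27, 16.52, 20.77, 25.02]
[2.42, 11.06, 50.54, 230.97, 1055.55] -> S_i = 2.42*4.57^i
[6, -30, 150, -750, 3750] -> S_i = 6*-5^i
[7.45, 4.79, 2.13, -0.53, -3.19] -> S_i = 7.45 + -2.66*i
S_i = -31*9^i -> [-31, -279, -2511, -22599, -203391]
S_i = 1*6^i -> [1, 6, 36, 216, 1296]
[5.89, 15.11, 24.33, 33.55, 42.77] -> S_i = 5.89 + 9.22*i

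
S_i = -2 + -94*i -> [-2, -96, -190, -284, -378]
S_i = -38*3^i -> [-38, -114, -342, -1026, -3078]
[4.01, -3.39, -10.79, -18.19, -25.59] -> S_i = 4.01 + -7.40*i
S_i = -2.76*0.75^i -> [-2.76, -2.07, -1.55, -1.16, -0.87]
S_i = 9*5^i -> [9, 45, 225, 1125, 5625]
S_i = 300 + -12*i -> [300, 288, 276, 264, 252]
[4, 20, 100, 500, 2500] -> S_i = 4*5^i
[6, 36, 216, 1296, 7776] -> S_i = 6*6^i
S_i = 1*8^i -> [1, 8, 64, 512, 4096]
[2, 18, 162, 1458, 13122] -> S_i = 2*9^i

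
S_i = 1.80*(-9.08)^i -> [1.8, -16.34, 148.4, -1347.5, 12235.34]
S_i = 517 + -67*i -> [517, 450, 383, 316, 249]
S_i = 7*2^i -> [7, 14, 28, 56, 112]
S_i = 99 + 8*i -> [99, 107, 115, 123, 131]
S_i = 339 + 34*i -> [339, 373, 407, 441, 475]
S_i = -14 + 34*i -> [-14, 20, 54, 88, 122]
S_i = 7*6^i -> [7, 42, 252, 1512, 9072]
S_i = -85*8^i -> [-85, -680, -5440, -43520, -348160]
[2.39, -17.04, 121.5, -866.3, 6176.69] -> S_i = 2.39*(-7.13)^i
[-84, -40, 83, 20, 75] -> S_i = Random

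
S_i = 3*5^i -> [3, 15, 75, 375, 1875]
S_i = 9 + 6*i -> [9, 15, 21, 27, 33]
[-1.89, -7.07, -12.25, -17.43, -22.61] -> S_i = -1.89 + -5.18*i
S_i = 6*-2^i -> [6, -12, 24, -48, 96]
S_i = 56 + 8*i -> [56, 64, 72, 80, 88]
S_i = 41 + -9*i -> [41, 32, 23, 14, 5]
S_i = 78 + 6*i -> [78, 84, 90, 96, 102]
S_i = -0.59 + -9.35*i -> [-0.59, -9.94, -19.29, -28.64, -37.99]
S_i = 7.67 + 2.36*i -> [7.67, 10.03, 12.39, 14.75, 17.11]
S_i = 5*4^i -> [5, 20, 80, 320, 1280]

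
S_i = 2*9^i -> [2, 18, 162, 1458, 13122]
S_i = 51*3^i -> [51, 153, 459, 1377, 4131]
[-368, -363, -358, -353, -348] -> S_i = -368 + 5*i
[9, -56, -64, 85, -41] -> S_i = Random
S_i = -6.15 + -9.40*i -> [-6.15, -15.55, -24.95, -34.35, -43.75]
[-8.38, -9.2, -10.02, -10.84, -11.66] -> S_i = -8.38 + -0.82*i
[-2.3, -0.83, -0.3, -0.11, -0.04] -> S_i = -2.30*0.36^i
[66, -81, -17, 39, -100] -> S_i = Random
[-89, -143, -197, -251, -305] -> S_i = -89 + -54*i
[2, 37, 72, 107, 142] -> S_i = 2 + 35*i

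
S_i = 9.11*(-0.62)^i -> [9.11, -5.65, 3.5, -2.17, 1.35]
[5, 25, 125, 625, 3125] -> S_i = 5*5^i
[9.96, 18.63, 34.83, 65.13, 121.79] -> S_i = 9.96*1.87^i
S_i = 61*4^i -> [61, 244, 976, 3904, 15616]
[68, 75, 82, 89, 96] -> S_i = 68 + 7*i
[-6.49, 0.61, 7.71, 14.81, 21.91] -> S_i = -6.49 + 7.10*i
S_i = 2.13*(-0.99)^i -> [2.13, -2.11, 2.09, -2.07, 2.05]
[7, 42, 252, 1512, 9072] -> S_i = 7*6^i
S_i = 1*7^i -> [1, 7, 49, 343, 2401]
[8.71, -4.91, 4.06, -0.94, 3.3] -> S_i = Random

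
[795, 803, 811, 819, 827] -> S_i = 795 + 8*i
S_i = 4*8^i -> [4, 32, 256, 2048, 16384]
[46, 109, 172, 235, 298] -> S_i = 46 + 63*i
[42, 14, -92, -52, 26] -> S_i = Random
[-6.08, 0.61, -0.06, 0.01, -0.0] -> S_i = -6.08*(-0.10)^i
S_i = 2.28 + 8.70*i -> [2.28, 10.98, 19.68, 28.38, 37.08]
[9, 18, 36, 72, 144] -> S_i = 9*2^i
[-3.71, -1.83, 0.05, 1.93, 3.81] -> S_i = -3.71 + 1.88*i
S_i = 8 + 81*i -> [8, 89, 170, 251, 332]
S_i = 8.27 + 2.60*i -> [8.27, 10.87, 13.47, 16.07, 18.67]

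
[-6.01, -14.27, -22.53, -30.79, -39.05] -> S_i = -6.01 + -8.26*i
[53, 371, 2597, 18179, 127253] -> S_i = 53*7^i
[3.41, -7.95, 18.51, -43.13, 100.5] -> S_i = 3.41*(-2.33)^i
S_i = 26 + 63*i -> [26, 89, 152, 215, 278]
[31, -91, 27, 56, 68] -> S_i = Random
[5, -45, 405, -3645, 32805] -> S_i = 5*-9^i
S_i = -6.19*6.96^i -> [-6.19, -43.08, -299.85, -2086.98, -14525.38]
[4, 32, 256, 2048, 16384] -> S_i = 4*8^i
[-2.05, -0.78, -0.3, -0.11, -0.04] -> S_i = -2.05*0.38^i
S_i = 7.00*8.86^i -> [7.0, 62.02, 549.5, 4868.55, 43135.31]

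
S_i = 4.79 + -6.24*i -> [4.79, -1.45, -7.69, -13.93, -20.17]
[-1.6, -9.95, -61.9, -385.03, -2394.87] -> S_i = -1.60*6.22^i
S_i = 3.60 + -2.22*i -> [3.6, 1.38, -0.84, -3.06, -5.28]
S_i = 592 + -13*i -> [592, 579, 566, 553, 540]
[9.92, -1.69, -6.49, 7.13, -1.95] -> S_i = Random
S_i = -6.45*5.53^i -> [-6.45, -35.67, -197.25, -1090.77, -6031.98]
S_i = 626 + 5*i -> [626, 631, 636, 641, 646]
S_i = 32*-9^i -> [32, -288, 2592, -23328, 209952]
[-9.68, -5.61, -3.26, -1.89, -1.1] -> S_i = -9.68*0.58^i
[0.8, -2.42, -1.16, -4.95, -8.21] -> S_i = Random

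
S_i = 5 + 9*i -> [5, 14, 23, 32, 41]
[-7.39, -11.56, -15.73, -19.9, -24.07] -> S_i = -7.39 + -4.17*i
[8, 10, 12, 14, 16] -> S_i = 8 + 2*i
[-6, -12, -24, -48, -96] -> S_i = -6*2^i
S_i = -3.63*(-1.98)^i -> [-3.63, 7.19, -14.23, 28.18, -55.79]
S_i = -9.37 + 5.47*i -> [-9.37, -3.9, 1.57, 7.04, 12.51]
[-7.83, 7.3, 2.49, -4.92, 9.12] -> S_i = Random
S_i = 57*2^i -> [57, 114, 228, 456, 912]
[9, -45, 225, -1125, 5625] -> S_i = 9*-5^i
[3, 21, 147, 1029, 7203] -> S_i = 3*7^i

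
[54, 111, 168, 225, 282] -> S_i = 54 + 57*i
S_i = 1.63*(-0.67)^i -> [1.63, -1.09, 0.73, -0.49, 0.33]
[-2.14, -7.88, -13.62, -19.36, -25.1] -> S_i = -2.14 + -5.74*i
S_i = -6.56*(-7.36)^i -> [-6.56, 48.28, -355.35, 2615.39, -19249.31]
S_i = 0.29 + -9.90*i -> [0.29, -9.61, -19.51, -29.41, -39.31]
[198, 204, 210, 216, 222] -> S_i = 198 + 6*i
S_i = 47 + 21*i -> [47, 68, 89, 110, 131]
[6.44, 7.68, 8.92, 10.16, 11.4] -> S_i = 6.44 + 1.24*i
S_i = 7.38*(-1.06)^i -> [7.38, -7.82, 8.29, -8.79, 9.32]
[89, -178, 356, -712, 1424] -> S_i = 89*-2^i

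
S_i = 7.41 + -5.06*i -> [7.41, 2.35, -2.71, -7.77, -12.83]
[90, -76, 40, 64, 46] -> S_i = Random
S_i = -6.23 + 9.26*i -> [-6.23, 3.03, 12.29, 21.55, 30.81]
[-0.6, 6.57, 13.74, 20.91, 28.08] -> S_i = -0.60 + 7.17*i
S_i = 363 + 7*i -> [363, 370, 377, 384, 391]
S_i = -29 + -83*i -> [-29, -112, -195, -278, -361]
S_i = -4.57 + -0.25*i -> [-4.57, -4.82, -5.07, -5.32, -5.57]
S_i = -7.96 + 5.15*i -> [-7.96, -2.81, 2.34, 7.49, 12.64]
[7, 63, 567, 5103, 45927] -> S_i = 7*9^i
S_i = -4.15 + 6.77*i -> [-4.15, 2.62, 9.39, 16.16, 22.93]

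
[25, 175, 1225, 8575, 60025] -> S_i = 25*7^i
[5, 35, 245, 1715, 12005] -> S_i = 5*7^i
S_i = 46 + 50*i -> [46, 96, 146, 196, 246]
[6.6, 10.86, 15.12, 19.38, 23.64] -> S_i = 6.60 + 4.26*i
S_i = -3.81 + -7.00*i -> [-3.81, -10.81, -17.81, -24.81, -31.81]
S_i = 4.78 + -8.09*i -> [4.78, -3.31, -11.4, -19.49, -27.58]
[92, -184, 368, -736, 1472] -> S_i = 92*-2^i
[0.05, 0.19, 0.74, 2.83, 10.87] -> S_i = 0.05*3.84^i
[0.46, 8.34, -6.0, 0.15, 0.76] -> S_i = Random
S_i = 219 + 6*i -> [219, 225, 231, 237, 243]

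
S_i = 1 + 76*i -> [1, 77, 153, 229, 305]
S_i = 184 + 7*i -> [184, 191, 198, 205, 212]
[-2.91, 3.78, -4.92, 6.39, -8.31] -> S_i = -2.91*(-1.30)^i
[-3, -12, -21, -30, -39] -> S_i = -3 + -9*i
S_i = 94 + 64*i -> [94, 158, 222, 286, 350]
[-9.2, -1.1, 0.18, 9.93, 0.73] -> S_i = Random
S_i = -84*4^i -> [-84, -336, -1344, -5376, -21504]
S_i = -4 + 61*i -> [-4, 57, 118, 179, 240]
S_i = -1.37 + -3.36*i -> [-1.37, -4.73, -8.09, -11.45, -14.81]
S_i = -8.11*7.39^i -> [-8.11, -59.93, -442.9, -3273.06, -24187.92]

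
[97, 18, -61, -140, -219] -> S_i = 97 + -79*i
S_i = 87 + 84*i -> [87, 171, 255, 339, 423]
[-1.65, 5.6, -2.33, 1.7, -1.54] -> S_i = Random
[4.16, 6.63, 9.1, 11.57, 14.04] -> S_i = 4.16 + 2.47*i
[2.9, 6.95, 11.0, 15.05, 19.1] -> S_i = 2.90 + 4.05*i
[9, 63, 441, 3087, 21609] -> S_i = 9*7^i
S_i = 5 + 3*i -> [5, 8, 11, 14, 17]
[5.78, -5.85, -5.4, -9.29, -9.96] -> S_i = Random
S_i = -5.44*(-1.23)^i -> [-5.44, 6.69, -8.23, 10.12, -12.45]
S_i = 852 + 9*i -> [852, 861, 870, 879, 888]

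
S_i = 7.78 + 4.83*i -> [7.78, 12.61, 17.44, 22.27, 27.1]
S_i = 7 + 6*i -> [7, 13, 19, 25, 31]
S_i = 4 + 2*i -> [4, 6, 8, 10, 12]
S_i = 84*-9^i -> [84, -756, 6804, -61236, 551124]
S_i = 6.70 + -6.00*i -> [6.7, 0.7, -5.3, -11.3, -17.3]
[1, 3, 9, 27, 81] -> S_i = 1*3^i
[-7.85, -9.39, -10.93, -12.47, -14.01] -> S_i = -7.85 + -1.54*i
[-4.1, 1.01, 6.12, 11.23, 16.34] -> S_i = -4.10 + 5.11*i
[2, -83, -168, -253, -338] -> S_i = 2 + -85*i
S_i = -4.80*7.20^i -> [-4.8, -34.56, -248.83, -1791.59, -12899.45]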